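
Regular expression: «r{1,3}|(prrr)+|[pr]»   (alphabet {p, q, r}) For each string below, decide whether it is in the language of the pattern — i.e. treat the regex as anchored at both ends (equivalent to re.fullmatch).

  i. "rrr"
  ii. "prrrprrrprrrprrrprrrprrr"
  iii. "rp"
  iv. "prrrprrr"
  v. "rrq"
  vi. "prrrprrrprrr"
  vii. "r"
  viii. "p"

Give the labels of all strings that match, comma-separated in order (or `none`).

i, ii, iv, vi, vii, viii

i → match
ii → match
iii → no match
iv → match
v → no match
vi → match
vii → match
viii → match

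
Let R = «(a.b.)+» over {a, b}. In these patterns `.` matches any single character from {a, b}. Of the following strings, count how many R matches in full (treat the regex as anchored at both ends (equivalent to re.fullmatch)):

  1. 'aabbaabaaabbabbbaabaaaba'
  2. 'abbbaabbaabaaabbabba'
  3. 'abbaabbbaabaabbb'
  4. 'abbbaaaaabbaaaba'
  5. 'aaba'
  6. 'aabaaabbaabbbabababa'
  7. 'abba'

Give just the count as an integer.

5

1 → match
2 → match
3 → match
4 → no match
5 → match
6 → no match
7 → match
Total matched: 5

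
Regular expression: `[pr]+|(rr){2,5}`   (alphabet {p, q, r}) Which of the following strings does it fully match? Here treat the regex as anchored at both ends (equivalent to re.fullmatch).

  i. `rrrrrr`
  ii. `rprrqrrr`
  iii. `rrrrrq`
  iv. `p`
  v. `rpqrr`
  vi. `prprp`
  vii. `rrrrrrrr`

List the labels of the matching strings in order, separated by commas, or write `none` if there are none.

i, iv, vi, vii

i → match
ii → no match
iii → no match
iv → match
v → no match
vi → match
vii → match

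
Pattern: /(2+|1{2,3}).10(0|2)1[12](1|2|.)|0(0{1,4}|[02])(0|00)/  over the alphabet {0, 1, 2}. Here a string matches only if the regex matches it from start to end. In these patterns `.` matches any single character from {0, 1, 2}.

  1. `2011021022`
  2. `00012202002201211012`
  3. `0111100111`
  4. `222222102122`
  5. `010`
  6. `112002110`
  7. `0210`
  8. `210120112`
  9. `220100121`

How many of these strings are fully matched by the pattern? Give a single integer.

1. `2011021022` → no match
2 → no match
3. `0111100111` → no match
4. `222222102122` → match
5. `010` → no match
6. `112002110` → no match
7. `0210` → no match
8. `210120112` → no match
9. `220100121` → match
Total matched: 2

2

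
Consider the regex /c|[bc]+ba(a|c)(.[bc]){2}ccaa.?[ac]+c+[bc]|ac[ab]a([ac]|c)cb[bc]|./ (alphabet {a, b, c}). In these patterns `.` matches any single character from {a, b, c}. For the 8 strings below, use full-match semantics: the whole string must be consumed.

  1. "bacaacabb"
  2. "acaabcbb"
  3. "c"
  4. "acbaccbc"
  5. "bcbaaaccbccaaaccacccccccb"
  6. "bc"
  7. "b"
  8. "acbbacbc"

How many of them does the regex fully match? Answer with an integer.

4

1 → no match
2 → no match
3 → match
4 → match
5 → match
6 → no match
7 → match
8 → no match
Total matched: 4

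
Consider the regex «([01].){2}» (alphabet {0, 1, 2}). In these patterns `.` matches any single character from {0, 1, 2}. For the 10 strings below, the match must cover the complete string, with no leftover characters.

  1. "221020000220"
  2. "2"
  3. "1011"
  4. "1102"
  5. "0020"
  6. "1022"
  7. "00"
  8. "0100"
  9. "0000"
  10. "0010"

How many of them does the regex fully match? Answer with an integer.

5

1 → no match
2 → no match
3 → match
4 → match
5 → no match
6 → no match
7 → no match
8 → match
9 → match
10 → match
Total matched: 5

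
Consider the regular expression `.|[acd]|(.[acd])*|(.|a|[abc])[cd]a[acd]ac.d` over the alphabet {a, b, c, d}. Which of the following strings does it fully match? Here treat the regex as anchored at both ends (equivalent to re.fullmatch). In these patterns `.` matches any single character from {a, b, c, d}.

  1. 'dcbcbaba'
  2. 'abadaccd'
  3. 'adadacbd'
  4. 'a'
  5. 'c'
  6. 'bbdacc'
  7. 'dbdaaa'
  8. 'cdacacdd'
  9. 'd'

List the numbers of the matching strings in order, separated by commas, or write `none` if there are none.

1, 3, 4, 5, 8, 9

1 → match
2 → no match
3 → match
4 → match
5 → match
6 → no match
7 → no match
8 → match
9 → match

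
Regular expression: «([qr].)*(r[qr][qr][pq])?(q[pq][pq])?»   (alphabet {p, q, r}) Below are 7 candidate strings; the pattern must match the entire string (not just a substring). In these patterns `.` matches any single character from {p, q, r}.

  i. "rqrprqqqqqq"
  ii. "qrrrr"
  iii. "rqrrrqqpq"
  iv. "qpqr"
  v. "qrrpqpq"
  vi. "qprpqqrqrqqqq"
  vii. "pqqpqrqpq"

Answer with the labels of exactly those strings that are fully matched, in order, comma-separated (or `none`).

i, iii, iv, v, vi

i → match
ii → no match
iii → match
iv → match
v → match
vi → match
vii → no match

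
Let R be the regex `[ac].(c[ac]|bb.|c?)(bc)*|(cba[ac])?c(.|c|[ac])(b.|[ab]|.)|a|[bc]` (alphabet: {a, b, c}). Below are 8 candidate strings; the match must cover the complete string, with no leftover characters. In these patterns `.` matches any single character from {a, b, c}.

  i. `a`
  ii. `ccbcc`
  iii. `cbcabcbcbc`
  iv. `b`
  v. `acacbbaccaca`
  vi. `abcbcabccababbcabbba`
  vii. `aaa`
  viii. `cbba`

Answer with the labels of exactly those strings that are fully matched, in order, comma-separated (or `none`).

i → match
ii → no match
iii → match
iv → match
v → no match
vi → no match
vii → no match
viii → match

i, iii, iv, viii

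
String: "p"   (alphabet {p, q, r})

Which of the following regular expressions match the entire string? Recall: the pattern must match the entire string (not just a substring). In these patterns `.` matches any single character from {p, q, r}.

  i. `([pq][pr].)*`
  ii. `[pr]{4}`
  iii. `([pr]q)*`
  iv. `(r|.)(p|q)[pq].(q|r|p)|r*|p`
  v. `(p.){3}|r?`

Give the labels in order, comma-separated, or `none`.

i → no match
ii → no match
iii → no match
iv → match
v → no match

iv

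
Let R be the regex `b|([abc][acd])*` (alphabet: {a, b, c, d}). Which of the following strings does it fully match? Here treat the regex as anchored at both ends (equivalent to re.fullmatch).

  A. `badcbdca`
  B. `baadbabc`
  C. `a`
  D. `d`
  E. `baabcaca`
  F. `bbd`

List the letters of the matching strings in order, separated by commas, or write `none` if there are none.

A → no match
B → match
C → no match
D → no match
E → no match
F → no match

B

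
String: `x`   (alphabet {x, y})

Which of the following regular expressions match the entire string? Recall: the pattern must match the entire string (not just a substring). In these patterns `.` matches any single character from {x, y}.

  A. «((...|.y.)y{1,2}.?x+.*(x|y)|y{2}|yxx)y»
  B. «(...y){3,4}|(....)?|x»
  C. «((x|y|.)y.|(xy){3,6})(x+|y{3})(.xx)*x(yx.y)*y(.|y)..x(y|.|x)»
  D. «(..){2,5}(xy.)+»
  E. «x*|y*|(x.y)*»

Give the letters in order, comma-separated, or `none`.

B, E

A → no match — must end with `y`
B → match
C → no match
D → no match
E → match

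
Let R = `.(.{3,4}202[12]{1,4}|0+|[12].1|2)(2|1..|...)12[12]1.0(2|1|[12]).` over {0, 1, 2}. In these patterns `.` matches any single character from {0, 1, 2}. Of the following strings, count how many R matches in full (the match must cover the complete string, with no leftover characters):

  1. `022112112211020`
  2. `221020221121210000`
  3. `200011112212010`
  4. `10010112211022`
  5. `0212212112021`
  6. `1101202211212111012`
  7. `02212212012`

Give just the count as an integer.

6

1 → match
2 → no match
3 → match
4 → match
5 → match
6 → match
7 → match
Total matched: 6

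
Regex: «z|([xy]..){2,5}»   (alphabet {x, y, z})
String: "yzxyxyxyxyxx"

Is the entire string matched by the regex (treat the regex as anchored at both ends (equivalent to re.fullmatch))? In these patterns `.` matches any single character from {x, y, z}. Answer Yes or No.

Yes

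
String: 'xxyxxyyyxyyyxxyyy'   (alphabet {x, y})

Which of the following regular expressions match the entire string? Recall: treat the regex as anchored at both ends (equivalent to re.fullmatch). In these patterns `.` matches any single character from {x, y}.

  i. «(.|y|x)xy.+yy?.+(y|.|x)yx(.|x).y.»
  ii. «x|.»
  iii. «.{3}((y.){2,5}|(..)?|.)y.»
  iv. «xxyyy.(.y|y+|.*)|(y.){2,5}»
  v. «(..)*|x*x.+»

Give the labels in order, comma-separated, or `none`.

i, v

i → match
ii → no match
iii → no match
iv → no match
v → match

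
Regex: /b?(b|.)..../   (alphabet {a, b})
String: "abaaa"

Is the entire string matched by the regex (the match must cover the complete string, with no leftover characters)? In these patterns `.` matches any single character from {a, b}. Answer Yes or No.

Yes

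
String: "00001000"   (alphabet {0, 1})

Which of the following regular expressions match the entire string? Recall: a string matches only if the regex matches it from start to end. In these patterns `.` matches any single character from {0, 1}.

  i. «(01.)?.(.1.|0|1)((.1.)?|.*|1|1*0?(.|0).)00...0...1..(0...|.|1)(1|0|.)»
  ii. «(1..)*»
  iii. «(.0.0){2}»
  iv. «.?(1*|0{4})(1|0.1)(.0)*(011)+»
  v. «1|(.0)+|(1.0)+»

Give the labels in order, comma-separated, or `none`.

i → no match
ii → no match
iii → match
iv → no match — must end with "011"
v → match

iii, v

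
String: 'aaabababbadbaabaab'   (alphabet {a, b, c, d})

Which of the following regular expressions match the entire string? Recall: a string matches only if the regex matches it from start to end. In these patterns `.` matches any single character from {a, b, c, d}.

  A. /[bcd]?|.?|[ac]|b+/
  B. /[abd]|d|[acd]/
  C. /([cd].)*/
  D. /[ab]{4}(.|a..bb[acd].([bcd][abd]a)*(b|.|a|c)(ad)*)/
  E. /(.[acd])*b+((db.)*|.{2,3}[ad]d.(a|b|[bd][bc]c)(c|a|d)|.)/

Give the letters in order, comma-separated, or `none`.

D

A → no match
B → no match
C → no match
D → match
E → no match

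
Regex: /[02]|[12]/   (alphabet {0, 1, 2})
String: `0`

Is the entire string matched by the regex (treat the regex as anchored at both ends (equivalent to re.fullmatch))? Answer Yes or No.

Yes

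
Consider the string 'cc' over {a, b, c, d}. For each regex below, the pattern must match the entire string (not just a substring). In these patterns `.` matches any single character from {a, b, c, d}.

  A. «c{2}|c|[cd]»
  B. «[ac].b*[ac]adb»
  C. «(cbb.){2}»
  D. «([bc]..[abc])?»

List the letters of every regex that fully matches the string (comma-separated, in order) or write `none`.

A → match
B → no match — must end with 'adb'
C → no match — must start with 'cbb'
D → no match

A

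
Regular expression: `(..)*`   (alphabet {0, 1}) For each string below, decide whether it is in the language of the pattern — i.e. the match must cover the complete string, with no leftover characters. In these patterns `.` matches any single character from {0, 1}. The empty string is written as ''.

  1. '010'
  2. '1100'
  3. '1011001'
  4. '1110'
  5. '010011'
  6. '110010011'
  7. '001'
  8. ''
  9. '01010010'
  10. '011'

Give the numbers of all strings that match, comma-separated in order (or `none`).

1 → no match
2 → match
3 → no match
4 → match
5 → match
6 → no match
7 → no match
8 → match
9 → match
10 → no match

2, 4, 5, 8, 9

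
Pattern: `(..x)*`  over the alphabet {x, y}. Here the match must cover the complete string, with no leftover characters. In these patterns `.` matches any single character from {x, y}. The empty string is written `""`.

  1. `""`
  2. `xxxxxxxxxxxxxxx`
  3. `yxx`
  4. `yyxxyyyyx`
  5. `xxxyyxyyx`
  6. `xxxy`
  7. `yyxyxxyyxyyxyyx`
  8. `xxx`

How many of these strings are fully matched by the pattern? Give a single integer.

6

1 → match
2 → match
3 → match
4 → no match
5 → match
6 → no match
7 → match
8 → match
Total matched: 6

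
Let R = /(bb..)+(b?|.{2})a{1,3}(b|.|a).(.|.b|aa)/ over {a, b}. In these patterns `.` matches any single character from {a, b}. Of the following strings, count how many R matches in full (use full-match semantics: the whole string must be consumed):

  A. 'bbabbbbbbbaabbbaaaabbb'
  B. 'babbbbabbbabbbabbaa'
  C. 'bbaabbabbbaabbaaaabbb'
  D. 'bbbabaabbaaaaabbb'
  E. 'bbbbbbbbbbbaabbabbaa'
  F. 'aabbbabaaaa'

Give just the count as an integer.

A → match
B → no match — must start with 'bb'
C → match
D → no match
E → no match
F. 'aabbbabaaaa' → no match — must start with 'bb'
Total matched: 2

2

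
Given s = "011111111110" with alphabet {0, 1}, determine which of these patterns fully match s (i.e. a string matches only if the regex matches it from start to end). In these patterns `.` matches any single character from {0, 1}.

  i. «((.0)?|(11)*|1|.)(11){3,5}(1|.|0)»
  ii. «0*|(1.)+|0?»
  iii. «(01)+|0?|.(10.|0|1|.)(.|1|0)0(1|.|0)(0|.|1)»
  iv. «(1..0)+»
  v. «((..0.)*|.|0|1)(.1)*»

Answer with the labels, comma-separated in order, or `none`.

i → match
ii → no match
iii → no match
iv → no match — must start with "1"
v → no match

i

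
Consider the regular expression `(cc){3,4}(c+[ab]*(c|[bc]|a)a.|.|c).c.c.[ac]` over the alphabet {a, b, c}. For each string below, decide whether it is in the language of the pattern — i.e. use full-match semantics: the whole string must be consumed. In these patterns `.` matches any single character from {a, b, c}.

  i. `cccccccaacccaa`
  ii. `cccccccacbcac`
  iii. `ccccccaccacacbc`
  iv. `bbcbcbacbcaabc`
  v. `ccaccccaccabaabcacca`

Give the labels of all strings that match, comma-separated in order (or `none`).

ii

i → no match
ii → match
iii → no match
iv → no match — must start with `cc`
v → no match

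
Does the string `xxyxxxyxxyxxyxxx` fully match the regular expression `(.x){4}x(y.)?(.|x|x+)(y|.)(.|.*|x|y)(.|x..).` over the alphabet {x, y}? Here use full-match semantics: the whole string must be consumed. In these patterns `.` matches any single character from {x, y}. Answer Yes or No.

Yes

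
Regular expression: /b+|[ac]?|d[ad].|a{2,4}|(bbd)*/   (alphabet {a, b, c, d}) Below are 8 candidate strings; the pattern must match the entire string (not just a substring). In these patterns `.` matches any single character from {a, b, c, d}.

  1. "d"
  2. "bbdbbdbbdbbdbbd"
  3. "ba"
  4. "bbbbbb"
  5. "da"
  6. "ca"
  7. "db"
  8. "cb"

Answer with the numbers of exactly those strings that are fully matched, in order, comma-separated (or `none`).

2, 4

1. "d" → no match
2 → match
3. "ba" → no match
4. "bbbbbb" → match
5. "da" → no match
6. "ca" → no match
7. "db" → no match
8. "cb" → no match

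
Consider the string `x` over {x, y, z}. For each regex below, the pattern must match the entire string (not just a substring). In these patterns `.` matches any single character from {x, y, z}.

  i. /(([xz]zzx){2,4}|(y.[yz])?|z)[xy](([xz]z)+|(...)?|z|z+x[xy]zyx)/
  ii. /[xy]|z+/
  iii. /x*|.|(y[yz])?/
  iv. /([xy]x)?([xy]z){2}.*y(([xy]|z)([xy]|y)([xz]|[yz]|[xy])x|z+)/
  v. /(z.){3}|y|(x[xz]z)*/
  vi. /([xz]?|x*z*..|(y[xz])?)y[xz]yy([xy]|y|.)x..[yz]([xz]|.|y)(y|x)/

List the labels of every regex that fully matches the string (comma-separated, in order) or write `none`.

i → match
ii → match
iii → match
iv → no match
v → no match
vi → no match

i, ii, iii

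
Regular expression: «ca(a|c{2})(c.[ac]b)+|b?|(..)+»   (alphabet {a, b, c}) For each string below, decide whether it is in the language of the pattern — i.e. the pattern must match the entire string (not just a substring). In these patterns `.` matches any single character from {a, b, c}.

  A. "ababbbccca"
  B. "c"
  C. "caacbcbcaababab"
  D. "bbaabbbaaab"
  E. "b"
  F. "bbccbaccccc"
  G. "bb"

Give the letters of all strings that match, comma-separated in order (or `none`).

A → match
B → no match
C → no match
D → no match
E → match
F → no match
G → match

A, E, G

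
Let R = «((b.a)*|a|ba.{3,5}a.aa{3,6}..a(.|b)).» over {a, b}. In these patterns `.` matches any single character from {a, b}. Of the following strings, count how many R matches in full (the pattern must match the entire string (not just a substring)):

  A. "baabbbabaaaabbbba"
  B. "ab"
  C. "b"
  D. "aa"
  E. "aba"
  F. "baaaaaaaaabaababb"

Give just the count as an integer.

A → no match
B → match
C → match
D → match
E → no match
F → no match
Total matched: 3

3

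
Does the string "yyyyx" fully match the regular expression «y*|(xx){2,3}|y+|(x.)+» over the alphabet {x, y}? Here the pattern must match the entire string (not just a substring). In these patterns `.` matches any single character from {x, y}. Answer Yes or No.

No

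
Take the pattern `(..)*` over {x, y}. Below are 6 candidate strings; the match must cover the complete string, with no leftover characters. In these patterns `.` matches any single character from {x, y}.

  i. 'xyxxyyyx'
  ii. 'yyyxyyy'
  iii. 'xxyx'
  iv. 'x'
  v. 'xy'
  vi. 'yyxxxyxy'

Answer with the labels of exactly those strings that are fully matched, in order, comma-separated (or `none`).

i, iii, v, vi

i → match
ii → no match
iii → match
iv → no match
v → match
vi → match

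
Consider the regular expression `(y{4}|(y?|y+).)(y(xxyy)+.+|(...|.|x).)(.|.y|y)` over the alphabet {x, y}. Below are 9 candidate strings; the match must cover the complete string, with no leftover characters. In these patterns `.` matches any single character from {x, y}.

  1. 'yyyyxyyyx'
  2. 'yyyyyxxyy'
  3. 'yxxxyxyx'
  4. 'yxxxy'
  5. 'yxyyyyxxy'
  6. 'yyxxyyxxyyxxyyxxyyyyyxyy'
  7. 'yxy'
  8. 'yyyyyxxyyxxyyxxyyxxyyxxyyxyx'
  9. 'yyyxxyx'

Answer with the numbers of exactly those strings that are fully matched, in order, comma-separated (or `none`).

1 → match
2 → match
3 → no match
4 → match
5 → no match
6 → match
7 → no match
8 → match
9 → match

1, 2, 4, 6, 8, 9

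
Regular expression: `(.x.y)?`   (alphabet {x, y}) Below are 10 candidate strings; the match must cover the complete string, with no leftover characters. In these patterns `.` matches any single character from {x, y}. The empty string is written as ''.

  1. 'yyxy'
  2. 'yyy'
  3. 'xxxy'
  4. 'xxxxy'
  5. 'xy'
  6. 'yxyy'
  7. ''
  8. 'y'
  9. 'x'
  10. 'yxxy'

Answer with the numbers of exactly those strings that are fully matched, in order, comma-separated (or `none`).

1 → no match
2 → no match
3 → match
4 → no match
5 → no match
6 → match
7 → match
8 → no match
9 → no match
10 → match

3, 6, 7, 10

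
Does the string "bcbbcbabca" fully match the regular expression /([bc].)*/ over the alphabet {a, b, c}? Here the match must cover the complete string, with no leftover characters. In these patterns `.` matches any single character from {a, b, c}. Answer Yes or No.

No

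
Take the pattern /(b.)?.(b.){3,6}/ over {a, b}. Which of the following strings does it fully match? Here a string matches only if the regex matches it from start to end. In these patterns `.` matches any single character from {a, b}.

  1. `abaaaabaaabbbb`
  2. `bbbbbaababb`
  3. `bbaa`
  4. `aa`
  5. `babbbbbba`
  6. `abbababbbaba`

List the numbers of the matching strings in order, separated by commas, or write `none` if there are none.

1 → no match
2. `bbbbbaababb` → no match
3. `bbaa` → no match
4. `aa` → no match
5. `babbbbbba` → match
6. `abbababbbaba` → no match

5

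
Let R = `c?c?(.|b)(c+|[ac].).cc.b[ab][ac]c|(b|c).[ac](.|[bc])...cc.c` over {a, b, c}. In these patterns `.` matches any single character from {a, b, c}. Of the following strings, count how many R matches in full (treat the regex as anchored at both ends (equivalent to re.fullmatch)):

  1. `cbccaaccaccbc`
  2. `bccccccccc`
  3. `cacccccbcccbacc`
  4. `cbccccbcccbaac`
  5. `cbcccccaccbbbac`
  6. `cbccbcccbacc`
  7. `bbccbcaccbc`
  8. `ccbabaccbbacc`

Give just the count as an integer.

1 → no match
2 → no match
3 → match
4 → match
5 → match
6 → match
7 → match
8 → match
Total matched: 6

6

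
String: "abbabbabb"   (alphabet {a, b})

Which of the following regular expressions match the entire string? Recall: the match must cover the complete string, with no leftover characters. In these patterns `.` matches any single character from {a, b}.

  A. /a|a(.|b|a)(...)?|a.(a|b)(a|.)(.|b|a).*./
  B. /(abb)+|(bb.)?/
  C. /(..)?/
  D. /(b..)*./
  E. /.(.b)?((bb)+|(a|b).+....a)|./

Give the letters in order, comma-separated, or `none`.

A → match
B → match
C → no match
D → no match
E → no match

A, B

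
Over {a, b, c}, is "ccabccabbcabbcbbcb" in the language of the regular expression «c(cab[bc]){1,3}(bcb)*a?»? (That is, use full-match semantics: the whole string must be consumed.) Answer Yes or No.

No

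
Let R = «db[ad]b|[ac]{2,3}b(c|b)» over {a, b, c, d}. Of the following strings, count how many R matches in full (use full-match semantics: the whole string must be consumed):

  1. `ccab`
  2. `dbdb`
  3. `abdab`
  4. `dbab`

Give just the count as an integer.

2

1 → no match
2 → match
3 → no match
4 → match
Total matched: 2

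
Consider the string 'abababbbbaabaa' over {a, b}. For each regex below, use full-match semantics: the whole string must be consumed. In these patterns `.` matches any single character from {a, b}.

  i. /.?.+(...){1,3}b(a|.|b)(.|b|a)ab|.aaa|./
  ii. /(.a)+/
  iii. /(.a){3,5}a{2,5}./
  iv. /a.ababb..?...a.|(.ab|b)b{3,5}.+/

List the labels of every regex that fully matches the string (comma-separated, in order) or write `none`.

i → no match
ii → no match
iii → no match
iv → match

iv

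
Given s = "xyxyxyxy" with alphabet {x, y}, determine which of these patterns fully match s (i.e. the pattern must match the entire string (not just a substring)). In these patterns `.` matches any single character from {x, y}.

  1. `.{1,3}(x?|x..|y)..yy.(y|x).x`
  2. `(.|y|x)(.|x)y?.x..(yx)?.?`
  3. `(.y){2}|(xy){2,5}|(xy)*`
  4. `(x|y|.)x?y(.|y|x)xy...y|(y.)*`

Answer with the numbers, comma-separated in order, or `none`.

1 → no match — must end with "x"
2 → no match
3 → match
4 → no match

3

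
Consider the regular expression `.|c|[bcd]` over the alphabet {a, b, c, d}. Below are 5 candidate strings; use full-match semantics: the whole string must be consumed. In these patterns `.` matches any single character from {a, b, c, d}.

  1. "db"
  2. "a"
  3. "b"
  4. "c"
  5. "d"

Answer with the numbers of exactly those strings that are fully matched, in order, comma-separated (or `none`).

1. "db" → no match
2. "a" → match
3. "b" → match
4. "c" → match
5. "d" → match

2, 3, 4, 5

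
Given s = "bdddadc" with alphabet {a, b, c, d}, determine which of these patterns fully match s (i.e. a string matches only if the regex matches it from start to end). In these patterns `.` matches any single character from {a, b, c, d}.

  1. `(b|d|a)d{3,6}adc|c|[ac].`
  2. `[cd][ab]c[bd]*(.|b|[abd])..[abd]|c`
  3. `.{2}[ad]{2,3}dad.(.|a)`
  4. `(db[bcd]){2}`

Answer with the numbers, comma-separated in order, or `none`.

1

1 → match
2 → no match
3 → no match
4 → no match — must start with "db"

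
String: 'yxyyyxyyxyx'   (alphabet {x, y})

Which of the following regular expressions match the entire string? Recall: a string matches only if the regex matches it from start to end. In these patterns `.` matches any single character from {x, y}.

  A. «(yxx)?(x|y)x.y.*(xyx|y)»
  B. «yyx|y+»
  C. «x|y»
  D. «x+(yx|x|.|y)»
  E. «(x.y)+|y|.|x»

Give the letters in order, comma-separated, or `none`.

A → match
B → no match
C → no match
D → no match — must start with 'x'
E → no match

A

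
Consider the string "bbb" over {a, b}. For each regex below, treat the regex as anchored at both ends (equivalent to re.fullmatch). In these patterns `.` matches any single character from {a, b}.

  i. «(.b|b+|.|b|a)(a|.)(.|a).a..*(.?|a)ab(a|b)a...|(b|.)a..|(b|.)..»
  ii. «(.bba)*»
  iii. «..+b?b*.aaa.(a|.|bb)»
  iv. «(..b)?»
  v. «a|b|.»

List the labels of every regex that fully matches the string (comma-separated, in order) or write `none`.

i → match
ii → no match
iii → no match
iv → match
v → no match

i, iv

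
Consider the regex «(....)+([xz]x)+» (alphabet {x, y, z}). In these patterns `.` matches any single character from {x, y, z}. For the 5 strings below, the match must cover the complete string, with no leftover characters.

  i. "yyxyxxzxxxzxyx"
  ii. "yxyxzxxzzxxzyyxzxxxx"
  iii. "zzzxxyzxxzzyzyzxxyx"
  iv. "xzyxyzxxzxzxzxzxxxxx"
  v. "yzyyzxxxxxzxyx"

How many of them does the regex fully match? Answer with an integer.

2

i → no match
ii → match
iii → no match
iv → match
v → no match
Total matched: 2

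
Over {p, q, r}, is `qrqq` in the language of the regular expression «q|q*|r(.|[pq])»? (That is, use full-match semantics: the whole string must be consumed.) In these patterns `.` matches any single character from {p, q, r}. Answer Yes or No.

No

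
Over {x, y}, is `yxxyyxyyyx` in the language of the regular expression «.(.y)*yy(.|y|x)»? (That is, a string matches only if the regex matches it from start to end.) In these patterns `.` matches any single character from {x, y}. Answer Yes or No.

No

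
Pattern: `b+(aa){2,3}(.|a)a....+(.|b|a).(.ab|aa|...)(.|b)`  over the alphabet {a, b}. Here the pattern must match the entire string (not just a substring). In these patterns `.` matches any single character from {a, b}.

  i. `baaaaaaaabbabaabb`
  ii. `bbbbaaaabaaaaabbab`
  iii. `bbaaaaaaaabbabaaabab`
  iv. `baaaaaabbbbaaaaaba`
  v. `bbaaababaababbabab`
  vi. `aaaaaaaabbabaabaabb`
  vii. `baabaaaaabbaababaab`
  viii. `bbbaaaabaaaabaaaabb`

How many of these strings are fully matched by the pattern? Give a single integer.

i → match
ii → no match
iii → match
iv → match
v → no match
vi → no match — must start with `b`
vii → no match
viii → match
Total matched: 4

4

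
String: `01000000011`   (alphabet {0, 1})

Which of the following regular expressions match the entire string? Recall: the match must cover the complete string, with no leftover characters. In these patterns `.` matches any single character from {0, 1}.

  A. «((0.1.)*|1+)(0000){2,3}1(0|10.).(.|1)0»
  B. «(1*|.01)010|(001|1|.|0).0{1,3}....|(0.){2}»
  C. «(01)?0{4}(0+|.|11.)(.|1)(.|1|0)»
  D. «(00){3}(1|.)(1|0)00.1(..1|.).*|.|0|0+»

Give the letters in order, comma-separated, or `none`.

A → no match — must end with `0`
B → no match
C → match
D → no match

C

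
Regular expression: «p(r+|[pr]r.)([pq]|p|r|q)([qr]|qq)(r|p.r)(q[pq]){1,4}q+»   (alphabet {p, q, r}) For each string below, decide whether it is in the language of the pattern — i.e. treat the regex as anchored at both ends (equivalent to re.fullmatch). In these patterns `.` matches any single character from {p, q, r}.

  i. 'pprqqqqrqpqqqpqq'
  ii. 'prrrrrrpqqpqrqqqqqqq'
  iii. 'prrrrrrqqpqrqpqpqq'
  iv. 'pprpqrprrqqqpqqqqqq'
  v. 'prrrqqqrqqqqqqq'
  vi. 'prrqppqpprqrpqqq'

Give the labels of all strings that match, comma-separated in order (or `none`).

i → match
ii → match
iii → match
iv → match
v → match
vi → no match

i, ii, iii, iv, v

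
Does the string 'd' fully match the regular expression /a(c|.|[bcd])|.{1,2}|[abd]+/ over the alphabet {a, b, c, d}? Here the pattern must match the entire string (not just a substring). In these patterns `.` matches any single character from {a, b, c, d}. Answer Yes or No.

Yes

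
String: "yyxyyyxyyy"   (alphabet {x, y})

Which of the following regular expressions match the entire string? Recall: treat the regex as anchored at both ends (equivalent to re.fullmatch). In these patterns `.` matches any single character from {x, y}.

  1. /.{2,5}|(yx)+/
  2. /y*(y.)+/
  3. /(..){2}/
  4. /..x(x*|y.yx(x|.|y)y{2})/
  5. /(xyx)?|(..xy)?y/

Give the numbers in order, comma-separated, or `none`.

1 → no match
2 → no match
3 → no match
4 → match
5 → no match

4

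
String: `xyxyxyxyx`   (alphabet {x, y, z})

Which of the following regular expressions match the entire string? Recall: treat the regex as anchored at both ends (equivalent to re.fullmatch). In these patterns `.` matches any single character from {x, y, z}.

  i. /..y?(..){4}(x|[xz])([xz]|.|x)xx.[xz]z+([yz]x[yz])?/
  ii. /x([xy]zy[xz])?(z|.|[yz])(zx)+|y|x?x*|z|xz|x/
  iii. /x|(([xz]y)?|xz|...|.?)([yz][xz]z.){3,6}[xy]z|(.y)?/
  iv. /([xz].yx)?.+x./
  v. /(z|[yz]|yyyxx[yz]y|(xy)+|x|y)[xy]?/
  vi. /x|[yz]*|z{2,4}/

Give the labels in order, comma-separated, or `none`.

i → no match
ii → no match
iii → no match
iv → no match
v → match
vi → no match

v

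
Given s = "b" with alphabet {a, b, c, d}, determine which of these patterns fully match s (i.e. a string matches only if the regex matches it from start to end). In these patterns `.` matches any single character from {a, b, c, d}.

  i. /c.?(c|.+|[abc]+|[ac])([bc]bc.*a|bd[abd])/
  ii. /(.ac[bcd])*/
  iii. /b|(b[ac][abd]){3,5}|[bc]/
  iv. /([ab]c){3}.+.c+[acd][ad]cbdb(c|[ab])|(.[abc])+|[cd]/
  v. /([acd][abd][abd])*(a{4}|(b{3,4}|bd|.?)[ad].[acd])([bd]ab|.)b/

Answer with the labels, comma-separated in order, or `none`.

i → no match — must start with "c"
ii → no match
iii → match
iv → no match
v → no match

iii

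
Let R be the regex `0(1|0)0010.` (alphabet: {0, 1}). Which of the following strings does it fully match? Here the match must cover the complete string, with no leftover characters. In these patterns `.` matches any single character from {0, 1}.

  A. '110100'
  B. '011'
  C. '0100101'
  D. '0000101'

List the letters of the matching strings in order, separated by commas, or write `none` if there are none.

C, D

A → no match — must start with '0'
B → no match
C → match
D → match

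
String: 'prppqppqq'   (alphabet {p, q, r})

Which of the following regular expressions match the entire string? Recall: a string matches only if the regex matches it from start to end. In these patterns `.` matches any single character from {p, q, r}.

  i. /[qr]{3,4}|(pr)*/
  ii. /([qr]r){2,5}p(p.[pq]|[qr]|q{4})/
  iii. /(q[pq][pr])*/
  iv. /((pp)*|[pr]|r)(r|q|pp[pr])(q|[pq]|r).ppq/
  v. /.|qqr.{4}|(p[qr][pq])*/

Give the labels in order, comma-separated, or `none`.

v

i → no match
ii → no match
iii → no match
iv → no match — must end with 'ppq'
v → match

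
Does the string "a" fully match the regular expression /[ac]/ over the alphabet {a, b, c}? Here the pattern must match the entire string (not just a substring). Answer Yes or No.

Yes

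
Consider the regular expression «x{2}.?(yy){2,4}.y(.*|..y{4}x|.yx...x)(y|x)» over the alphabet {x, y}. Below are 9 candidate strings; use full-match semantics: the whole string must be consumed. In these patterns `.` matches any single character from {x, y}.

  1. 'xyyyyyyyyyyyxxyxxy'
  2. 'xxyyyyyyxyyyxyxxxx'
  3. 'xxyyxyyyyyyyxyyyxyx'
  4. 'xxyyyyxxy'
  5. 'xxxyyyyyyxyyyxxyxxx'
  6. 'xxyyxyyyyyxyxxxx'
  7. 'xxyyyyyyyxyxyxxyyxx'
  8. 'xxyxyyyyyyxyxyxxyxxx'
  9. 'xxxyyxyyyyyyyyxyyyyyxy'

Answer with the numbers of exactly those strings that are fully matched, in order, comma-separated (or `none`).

2, 5, 7

1 → no match
2 → match
3 → no match
4 → no match
5 → match
6 → no match
7 → match
8 → no match
9 → no match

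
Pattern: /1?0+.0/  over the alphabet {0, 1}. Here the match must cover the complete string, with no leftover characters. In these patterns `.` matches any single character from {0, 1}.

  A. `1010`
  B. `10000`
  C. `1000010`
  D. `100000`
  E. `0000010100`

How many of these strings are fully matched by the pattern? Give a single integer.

A → match
B → match
C → match
D → match
E → no match
Total matched: 4

4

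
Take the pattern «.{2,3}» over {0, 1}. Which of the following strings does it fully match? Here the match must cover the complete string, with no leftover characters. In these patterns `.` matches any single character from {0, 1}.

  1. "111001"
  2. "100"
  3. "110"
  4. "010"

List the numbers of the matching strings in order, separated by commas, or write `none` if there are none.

1 → no match
2 → match
3 → match
4 → match

2, 3, 4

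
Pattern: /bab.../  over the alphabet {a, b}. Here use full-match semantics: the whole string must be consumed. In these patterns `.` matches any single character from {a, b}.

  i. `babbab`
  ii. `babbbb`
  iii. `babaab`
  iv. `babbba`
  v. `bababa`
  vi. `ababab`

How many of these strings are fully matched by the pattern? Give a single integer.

5

i → match
ii → match
iii → match
iv → match
v → match
vi → no match — must start with `bab`
Total matched: 5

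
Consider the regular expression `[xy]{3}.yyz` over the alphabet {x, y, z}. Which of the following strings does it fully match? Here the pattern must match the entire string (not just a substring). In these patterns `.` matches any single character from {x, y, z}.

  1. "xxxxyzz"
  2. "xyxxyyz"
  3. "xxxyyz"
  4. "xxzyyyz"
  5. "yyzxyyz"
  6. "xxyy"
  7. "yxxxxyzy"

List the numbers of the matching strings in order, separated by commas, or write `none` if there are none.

2

1 → no match — must end with "yyz"
2 → match
3 → no match
4 → no match
5 → no match
6 → no match — must end with "yyz"
7 → no match — must end with "yyz"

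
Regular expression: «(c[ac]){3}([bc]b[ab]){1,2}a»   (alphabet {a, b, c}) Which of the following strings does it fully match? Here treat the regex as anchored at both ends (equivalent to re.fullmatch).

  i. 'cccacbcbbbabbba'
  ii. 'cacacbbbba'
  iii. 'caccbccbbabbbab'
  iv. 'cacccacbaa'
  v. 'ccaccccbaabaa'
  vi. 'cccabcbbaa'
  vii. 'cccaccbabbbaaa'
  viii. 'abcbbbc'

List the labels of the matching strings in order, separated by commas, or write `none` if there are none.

i → no match
ii. 'cacacbbbba' → no match
iii → no match — must end with 'a'
iv. 'cacccacbaa' → match
v → no match
vi. 'cccabcbbaa' → no match
vii → no match
viii. 'abcbbbc' → no match — must start with 'c'

iv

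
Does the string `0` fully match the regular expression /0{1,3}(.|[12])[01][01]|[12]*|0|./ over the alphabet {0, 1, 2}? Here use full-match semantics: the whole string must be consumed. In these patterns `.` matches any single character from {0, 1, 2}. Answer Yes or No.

Yes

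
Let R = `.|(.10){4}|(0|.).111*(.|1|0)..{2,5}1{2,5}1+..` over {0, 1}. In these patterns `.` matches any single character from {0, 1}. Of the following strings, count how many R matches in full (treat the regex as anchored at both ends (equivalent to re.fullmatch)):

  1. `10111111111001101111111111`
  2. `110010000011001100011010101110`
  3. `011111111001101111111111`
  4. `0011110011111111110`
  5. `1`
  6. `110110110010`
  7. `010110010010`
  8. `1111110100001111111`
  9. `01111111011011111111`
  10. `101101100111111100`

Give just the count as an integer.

1 → match
2 → no match
3 → match
4 → match
5 → match
6 → match
7 → match
8 → match
9 → match
10 → match
Total matched: 9

9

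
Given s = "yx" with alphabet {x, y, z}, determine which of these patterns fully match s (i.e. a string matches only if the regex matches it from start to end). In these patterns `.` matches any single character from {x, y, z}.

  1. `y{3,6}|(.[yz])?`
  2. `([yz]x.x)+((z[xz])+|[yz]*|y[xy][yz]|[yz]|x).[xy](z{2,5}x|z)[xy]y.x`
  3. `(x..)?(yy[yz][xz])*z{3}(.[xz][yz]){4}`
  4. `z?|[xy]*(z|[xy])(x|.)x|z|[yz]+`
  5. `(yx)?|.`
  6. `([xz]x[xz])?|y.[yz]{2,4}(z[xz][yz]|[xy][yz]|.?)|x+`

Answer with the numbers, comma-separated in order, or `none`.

5

1 → no match
2 → no match
3 → no match
4 → no match
5 → match
6 → no match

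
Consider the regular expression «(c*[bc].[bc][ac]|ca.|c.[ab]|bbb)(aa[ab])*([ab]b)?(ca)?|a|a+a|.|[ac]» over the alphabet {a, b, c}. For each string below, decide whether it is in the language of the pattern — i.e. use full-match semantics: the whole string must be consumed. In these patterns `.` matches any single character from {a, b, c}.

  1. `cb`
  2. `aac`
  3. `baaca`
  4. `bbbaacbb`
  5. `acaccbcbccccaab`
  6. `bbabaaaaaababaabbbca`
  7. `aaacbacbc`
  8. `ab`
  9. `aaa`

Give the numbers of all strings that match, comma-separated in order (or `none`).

1 → no match
2 → no match
3 → no match
4 → no match
5 → no match
6 → no match
7 → no match
8 → no match
9 → match

9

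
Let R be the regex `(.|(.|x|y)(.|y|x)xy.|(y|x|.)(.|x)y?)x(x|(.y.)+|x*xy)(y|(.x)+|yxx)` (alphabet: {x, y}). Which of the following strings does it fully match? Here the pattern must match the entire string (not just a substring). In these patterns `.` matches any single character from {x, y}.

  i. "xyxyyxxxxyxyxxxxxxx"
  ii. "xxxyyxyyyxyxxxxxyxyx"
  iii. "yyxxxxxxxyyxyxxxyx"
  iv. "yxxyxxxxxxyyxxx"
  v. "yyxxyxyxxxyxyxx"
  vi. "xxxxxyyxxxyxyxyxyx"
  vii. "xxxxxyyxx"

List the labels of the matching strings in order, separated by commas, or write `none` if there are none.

i, ii, iii, iv, vi, vii

i → match
ii → match
iii → match
iv → match
v → no match
vi → match
vii → match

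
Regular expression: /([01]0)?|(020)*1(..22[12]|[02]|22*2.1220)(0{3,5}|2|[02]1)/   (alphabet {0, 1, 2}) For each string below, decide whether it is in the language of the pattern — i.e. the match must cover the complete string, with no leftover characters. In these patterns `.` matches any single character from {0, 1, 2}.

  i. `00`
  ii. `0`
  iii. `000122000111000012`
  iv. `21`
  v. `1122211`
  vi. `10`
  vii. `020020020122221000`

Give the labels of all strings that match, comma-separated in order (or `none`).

i → match
ii → no match
iii → no match
iv → no match
v → no match
vi → match
vii → match

i, vi, vii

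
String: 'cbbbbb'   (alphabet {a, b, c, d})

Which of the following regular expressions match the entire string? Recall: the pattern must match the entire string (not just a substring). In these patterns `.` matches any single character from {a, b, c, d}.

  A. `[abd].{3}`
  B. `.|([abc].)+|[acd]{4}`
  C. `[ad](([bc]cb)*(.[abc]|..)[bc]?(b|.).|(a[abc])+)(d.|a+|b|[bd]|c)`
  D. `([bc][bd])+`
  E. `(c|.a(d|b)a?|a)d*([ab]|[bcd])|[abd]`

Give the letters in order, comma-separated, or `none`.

B, D

A → no match
B → match
C → no match
D → match
E → no match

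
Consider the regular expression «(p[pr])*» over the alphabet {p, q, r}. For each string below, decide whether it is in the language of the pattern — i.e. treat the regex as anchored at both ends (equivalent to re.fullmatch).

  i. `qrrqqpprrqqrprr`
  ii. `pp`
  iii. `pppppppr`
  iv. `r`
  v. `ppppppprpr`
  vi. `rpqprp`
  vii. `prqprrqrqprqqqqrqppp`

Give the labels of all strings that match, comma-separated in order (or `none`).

i → no match
ii → match
iii → match
iv → no match
v → match
vi → no match
vii → no match

ii, iii, v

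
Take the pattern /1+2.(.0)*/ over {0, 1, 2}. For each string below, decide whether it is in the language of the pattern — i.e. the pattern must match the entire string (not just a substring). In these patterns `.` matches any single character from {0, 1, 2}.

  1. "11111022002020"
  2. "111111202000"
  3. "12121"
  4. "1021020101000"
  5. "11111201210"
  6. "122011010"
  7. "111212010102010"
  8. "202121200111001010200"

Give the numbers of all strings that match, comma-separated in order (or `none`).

2, 7

1 → no match
2 → match
3 → no match
4 → no match
5 → no match
6 → no match
7 → match
8 → no match — must start with "1"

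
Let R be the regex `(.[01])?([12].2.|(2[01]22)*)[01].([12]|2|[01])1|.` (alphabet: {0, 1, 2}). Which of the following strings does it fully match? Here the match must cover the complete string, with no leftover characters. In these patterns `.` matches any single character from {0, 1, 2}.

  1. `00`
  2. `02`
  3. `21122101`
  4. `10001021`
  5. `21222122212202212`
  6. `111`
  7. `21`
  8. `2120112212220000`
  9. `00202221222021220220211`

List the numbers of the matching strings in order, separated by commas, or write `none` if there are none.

none

1 → no match
2 → no match
3 → no match
4 → no match
5 → no match
6 → no match
7 → no match
8 → no match
9 → no match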